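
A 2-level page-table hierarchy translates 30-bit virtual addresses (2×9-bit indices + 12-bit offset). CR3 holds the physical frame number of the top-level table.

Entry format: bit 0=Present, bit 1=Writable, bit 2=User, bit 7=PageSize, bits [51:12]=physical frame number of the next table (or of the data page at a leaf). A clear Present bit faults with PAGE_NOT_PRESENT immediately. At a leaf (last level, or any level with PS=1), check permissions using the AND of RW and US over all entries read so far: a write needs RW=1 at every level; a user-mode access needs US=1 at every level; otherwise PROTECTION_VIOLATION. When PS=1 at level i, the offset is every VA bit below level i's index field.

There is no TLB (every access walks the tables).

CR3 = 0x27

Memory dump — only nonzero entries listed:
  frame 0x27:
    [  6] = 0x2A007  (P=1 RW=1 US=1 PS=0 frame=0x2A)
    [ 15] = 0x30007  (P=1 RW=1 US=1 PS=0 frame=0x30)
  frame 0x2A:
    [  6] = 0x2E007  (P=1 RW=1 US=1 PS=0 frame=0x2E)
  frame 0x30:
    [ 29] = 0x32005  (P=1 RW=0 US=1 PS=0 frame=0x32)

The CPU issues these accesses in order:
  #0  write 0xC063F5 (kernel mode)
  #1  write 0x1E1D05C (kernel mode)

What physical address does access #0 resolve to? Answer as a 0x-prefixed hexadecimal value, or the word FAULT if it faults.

Trace:
#0 VA=0xC063F5 (w,kernel):
  [0] read 0x27 idx=6: raw=0x2A007 flags P=1 W=1 U=1 S=0
  [1] read 0x2A idx=6: raw=0x2E007 flags P=1 W=1 U=1 S=0
  ⇒ phys 0x2E3F5  [2 reads]
#1 VA=0x1E1D05C (w,kernel):
  [0] read 0x27 idx=15: raw=0x30007 flags P=1 W=1 U=1 S=0
  [1] read 0x30 idx=29: raw=0x32005 flags P=1 W=0 U=1 S=0
  ✗ PROTECTION_VIOLATION  [2 reads]

Access #0 PA: 0x2E3F5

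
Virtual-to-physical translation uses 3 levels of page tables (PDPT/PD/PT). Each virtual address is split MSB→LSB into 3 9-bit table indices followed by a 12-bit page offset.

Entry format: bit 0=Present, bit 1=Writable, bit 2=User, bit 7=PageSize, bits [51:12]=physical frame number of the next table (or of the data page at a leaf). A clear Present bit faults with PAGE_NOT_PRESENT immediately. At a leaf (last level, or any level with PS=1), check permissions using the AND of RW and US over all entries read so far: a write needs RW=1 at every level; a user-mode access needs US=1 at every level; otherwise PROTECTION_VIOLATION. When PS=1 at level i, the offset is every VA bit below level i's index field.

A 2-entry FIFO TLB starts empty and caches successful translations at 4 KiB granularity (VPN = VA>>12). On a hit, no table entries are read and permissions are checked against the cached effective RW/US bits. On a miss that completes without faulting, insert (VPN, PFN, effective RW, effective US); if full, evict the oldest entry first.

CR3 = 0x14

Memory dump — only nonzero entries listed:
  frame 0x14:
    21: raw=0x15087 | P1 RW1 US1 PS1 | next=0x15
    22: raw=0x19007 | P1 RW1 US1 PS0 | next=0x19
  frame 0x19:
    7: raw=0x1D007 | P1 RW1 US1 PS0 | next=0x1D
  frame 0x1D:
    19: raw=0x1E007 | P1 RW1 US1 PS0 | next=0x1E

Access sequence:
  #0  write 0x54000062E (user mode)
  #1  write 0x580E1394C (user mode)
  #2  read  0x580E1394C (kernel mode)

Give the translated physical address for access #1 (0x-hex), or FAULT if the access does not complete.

Per-access translation:
#0 VA=0x54000062E (w,user):
  [0] read 0x14 idx=21: raw=0x15087 flags P=1 W=1 U=1 S=1
  → PA=0x1562E (huge @L0)  (1 entries read)
#1 VA=0x580E1394C (w,user):
  [0] read 0x14 idx=22: raw=0x19007 flags P=1 W=1 U=1 S=0
  [1] read 0x19 idx=7: raw=0x1D007 flags P=1 W=1 U=1 S=0
  [2] read 0x1D idx=19: raw=0x1E007 flags P=1 W=1 U=1 S=0
  → PA=0x1E94C  (3 entries read)
#2 VA=0x580E1394C (r,kernel):
  TLB hit vpn=0x580E13 → PA=0x1E94C

Access #1 PA: 0x1E94C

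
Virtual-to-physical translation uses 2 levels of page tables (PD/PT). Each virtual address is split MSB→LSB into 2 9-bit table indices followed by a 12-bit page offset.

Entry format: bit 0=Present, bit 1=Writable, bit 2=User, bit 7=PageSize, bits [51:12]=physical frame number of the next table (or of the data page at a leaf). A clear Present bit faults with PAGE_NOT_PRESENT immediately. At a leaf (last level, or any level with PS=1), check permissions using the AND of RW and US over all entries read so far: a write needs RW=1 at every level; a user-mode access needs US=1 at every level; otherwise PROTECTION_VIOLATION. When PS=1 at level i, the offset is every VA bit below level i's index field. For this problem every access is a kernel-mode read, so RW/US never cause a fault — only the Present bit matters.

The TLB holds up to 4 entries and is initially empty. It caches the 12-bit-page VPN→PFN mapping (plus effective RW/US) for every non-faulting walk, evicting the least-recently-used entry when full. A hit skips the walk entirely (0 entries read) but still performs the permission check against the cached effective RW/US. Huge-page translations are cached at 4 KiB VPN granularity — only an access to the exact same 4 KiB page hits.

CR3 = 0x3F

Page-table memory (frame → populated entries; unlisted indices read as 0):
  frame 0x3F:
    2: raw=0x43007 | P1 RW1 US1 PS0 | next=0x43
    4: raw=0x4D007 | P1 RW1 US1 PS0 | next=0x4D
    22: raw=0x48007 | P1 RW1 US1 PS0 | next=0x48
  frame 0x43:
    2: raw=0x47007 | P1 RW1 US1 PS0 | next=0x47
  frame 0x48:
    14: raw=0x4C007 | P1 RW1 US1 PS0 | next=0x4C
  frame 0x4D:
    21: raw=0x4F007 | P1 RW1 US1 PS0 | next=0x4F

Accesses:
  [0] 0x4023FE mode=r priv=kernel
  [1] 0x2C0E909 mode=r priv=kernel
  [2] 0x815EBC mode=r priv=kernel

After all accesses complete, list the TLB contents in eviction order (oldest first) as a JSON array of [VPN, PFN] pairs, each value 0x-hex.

Per-access translation:
#0 VA=0x4023FE (r,kernel):
  L0 @0x3F[2] → 0x43007  P=1,RW=1,US=1,PS=0
  L1 @0x43[2] → 0x47007  P=1,RW=1,US=1,PS=0
  ✓ 0x473FE  — 2 lookups
#1 VA=0x2C0E909 (r,kernel):
  L0 @0x3F[22] → 0x48007  P=1,RW=1,US=1,PS=0
  L1 @0x48[14] → 0x4C007  P=1,RW=1,US=1,PS=0
  ✓ 0x4C909  — 2 lookups
#2 VA=0x815EBC (r,kernel):
  L0 @0x3F[4] → 0x4D007  P=1,RW=1,US=1,PS=0
  L1 @0x4D[21] → 0x4F007  P=1,RW=1,US=1,PS=0
  ✓ 0x4FEBC  — 2 lookups

TLB: [["0x402", "0x47"], ["0x2C0E", "0x4C"], ["0x815", "0x4F"]]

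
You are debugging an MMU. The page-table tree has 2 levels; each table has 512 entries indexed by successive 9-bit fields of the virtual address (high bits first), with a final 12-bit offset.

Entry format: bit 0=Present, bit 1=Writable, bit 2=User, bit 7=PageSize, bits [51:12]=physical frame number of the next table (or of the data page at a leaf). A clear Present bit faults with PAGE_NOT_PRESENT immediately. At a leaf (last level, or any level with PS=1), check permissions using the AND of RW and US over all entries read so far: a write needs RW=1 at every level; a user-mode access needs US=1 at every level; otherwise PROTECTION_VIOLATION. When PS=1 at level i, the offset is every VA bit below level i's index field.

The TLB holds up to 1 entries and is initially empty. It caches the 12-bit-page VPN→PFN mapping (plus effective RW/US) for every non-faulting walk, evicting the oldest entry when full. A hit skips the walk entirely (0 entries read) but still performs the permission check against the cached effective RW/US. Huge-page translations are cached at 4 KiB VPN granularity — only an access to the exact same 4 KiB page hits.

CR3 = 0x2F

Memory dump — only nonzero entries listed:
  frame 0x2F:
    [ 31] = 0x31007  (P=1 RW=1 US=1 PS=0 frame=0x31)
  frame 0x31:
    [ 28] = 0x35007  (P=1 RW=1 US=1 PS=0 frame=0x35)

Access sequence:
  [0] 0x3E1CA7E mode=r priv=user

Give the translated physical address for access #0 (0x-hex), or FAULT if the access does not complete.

Walk each access:
#0 VA=0x3E1CA7E (r,user):
  lvl0: tbl 0x2F, slot 31 ⇒ 0x31007 (P1/RW1/US1/PS0)
  lvl1: tbl 0x31, slot 28 ⇒ 0x35007 (P1/RW1/US1/PS0)
  ⇒ phys 0x35A7E  [2 reads]

Access #0 PA: 0x35A7E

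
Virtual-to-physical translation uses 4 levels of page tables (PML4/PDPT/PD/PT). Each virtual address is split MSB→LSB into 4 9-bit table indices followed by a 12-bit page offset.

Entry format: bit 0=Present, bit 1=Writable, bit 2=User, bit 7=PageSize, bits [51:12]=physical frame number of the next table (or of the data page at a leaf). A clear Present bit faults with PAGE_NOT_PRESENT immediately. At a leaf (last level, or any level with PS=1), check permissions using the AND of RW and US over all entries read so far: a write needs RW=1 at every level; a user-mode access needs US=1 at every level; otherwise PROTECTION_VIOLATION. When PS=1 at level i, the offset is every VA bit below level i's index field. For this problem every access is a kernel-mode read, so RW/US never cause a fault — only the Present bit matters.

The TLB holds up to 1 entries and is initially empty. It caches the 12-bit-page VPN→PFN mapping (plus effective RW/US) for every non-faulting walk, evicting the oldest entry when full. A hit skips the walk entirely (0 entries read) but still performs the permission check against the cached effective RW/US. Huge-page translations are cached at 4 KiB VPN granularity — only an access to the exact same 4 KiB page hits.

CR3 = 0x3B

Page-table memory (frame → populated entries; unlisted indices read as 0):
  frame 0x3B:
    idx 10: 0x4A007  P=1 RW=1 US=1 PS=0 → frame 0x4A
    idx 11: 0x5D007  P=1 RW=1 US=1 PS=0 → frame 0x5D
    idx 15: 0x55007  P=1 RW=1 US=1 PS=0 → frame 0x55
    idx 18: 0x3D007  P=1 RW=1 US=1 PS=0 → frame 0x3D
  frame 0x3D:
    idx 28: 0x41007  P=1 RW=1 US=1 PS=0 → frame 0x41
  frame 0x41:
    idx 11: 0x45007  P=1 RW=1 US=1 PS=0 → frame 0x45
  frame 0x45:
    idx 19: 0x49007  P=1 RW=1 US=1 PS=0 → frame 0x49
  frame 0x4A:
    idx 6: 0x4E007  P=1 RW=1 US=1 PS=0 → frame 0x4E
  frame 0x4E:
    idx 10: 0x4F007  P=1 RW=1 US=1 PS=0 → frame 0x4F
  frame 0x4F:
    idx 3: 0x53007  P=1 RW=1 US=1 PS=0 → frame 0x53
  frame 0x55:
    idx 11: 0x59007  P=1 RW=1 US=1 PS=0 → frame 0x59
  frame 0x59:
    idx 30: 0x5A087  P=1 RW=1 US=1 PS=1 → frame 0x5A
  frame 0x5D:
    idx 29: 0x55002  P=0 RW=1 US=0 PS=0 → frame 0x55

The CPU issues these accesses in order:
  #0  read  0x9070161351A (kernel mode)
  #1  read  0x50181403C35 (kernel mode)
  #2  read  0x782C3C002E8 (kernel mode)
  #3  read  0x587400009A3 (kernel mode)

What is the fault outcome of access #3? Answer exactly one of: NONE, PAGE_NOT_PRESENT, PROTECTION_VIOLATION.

Walk each access:
#0 VA=0x9070161351A (r,kernel):
  lvl0: tbl 0x3B, slot 18 ⇒ 0x3D007 (P1/RW1/US1/PS0)
  lvl1: tbl 0x3D, slot 28 ⇒ 0x41007 (P1/RW1/US1/PS0)
  lvl2: tbl 0x41, slot 11 ⇒ 0x45007 (P1/RW1/US1/PS0)
  lvl3: tbl 0x45, slot 19 ⇒ 0x49007 (P1/RW1/US1/PS0)
  ⇒ phys 0x4951A  [4 reads]
#1 VA=0x50181403C35 (r,kernel):
  lvl0: tbl 0x3B, slot 10 ⇒ 0x4A007 (P1/RW1/US1/PS0)
  lvl1: tbl 0x4A, slot 6 ⇒ 0x4E007 (P1/RW1/US1/PS0)
  lvl2: tbl 0x4E, slot 10 ⇒ 0x4F007 (P1/RW1/US1/PS0)
  lvl3: tbl 0x4F, slot 3 ⇒ 0x53007 (P1/RW1/US1/PS0)
  ⇒ phys 0x53C35  [4 reads]
#2 VA=0x782C3C002E8 (r,kernel):
  lvl0: tbl 0x3B, slot 15 ⇒ 0x55007 (P1/RW1/US1/PS0)
  lvl1: tbl 0x55, slot 11 ⇒ 0x59007 (P1/RW1/US1/PS0)
  lvl2: tbl 0x59, slot 30 ⇒ 0x5A087 (P1/RW1/US1/PS1)
  ⇒ phys 0x5A2E8 (huge @L2)  [3 reads]
#3 VA=0x587400009A3 (r,kernel):
  lvl0: tbl 0x3B, slot 11 ⇒ 0x5D007 (P1/RW1/US1/PS0)
  lvl1: tbl 0x5D, slot 29 ⇒ 0x55002 (P0/RW1/US0/PS0)
  ✗ PAGE_NOT_PRESENT  [2 reads]

Access #3 fault: PAGE_NOT_PRESENT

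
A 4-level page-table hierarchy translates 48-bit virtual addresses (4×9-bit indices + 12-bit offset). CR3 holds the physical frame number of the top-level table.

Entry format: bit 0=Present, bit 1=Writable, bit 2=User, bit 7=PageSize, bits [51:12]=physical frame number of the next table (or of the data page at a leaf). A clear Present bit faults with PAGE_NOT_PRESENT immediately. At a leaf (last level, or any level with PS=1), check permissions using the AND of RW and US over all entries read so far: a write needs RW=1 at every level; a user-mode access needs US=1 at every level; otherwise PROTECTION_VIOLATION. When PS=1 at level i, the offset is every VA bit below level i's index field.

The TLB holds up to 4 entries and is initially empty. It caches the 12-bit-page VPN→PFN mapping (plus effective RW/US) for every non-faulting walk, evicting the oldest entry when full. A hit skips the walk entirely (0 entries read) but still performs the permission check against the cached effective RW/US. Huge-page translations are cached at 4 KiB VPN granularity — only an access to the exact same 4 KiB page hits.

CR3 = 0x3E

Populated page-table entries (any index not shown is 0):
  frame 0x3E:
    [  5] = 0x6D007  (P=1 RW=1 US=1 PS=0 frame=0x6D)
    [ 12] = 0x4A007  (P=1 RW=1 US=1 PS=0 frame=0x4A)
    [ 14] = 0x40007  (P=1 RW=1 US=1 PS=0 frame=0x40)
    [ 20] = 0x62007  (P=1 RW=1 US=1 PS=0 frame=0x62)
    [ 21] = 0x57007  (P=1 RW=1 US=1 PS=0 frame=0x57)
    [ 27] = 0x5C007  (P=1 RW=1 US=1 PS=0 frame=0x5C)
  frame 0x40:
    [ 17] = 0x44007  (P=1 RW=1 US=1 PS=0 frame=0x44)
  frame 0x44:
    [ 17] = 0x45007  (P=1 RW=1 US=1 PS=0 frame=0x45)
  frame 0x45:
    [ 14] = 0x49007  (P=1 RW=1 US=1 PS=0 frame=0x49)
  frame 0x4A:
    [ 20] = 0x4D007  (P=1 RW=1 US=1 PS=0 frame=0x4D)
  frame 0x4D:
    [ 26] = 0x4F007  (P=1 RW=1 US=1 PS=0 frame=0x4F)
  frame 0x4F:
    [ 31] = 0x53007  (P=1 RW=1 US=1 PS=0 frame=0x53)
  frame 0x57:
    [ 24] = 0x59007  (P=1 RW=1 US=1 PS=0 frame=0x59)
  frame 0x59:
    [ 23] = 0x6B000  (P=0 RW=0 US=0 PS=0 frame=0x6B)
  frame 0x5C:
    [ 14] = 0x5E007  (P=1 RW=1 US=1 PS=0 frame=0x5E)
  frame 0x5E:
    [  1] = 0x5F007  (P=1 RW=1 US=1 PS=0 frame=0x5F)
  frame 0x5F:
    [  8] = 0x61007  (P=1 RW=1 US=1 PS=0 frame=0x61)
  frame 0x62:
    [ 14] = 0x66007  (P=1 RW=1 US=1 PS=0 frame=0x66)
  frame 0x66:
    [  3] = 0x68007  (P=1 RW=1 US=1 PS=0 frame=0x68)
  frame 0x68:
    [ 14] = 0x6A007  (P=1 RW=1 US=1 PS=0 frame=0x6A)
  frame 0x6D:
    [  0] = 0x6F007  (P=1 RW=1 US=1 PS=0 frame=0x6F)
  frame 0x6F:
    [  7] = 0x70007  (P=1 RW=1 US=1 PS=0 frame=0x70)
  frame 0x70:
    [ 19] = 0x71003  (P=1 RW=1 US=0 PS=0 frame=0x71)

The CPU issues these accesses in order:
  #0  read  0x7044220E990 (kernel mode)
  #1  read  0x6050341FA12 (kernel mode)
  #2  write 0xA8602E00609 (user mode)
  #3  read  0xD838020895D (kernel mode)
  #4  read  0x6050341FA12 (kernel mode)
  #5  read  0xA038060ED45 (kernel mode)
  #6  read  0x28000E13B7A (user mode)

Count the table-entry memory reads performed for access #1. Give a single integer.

Per-access translation:
#0 VA=0x7044220E990 (r,kernel):
  L0 @0x3E[14] → 0x40007  P=1,RW=1,US=1,PS=0
  L1 @0x40[17] → 0x44007  P=1,RW=1,US=1,PS=0
  L2 @0x44[17] → 0x45007  P=1,RW=1,US=1,PS=0
  L3 @0x45[14] → 0x49007  P=1,RW=1,US=1,PS=0
  ✓ 0x49990  — 4 lookups
#1 VA=0x6050341FA12 (r,kernel):
  L0 @0x3E[12] → 0x4A007  P=1,RW=1,US=1,PS=0
  L1 @0x4A[20] → 0x4D007  P=1,RW=1,US=1,PS=0
  L2 @0x4D[26] → 0x4F007  P=1,RW=1,US=1,PS=0
  L3 @0x4F[31] → 0x53007  P=1,RW=1,US=1,PS=0
  ✓ 0x53A12  — 4 lookups
#2 VA=0xA8602E00609 (w,user):
  L0 @0x3E[21] → 0x57007  P=1,RW=1,US=1,PS=0
  L1 @0x57[24] → 0x59007  P=1,RW=1,US=1,PS=0
  L2 @0x59[23] → 0x6B000  P=0,RW=0,US=0,PS=0
  → PAGE_NOT_PRESENT  (3 entries read)
#3 VA=0xD838020895D (r,kernel):
  L0 @0x3E[27] → 0x5C007  P=1,RW=1,US=1,PS=0
  L1 @0x5C[14] → 0x5E007  P=1,RW=1,US=1,PS=0
  L2 @0x5E[1] → 0x5F007  P=1,RW=1,US=1,PS=0
  L3 @0x5F[8] → 0x61007  P=1,RW=1,US=1,PS=0
  ✓ 0x6195D  — 4 lookups
#4 VA=0x6050341FA12 (r,kernel):
  TLB hit vpn=0x6050341F → PA=0x53A12
#5 VA=0xA038060ED45 (r,kernel):
  L0 @0x3E[20] → 0x62007  P=1,RW=1,US=1,PS=0
  L1 @0x62[14] → 0x66007  P=1,RW=1,US=1,PS=0
  L2 @0x66[3] → 0x68007  P=1,RW=1,US=1,PS=0
  L3 @0x68[14] → 0x6A007  P=1,RW=1,US=1,PS=0
  ✓ 0x6AD45  — 4 lookups
#6 VA=0x28000E13B7A (r,user):
  L0 @0x3E[5] → 0x6D007  P=1,RW=1,US=1,PS=0
  L1 @0x6D[0] → 0x6F007  P=1,RW=1,US=1,PS=0
  L2 @0x6F[7] → 0x70007  P=1,RW=1,US=1,PS=0
  L3 @0x70[19] → 0x71003  P=1,RW=1,US=0,PS=0
  → PROTECTION_VIOLATION  (4 entries read)

Entries read for #1: 4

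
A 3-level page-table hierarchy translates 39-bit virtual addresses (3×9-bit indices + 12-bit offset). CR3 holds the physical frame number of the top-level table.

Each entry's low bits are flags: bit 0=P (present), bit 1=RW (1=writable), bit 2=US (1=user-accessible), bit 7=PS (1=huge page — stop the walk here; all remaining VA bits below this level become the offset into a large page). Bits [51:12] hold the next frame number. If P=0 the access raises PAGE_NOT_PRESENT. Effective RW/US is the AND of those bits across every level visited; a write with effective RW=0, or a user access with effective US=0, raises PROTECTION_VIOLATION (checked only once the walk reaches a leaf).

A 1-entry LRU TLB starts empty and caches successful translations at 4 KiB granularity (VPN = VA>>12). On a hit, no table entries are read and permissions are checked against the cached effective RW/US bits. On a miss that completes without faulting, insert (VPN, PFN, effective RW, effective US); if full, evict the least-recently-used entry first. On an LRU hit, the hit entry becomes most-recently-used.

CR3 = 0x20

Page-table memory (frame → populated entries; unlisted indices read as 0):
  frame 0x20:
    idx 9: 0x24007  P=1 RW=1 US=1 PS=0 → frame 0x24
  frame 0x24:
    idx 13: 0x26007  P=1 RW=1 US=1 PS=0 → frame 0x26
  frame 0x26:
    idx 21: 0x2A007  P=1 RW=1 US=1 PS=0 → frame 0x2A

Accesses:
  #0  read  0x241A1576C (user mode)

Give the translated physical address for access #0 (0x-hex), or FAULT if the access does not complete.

Trace:
#0 VA=0x241A1576C (r,user):
  L0 @0x20[9] → 0x24007  P=1,RW=1,US=1,PS=0
  L1 @0x24[13] → 0x26007  P=1,RW=1,US=1,PS=0
  L2 @0x26[21] → 0x2A007  P=1,RW=1,US=1,PS=0
  ⇒ phys 0x2A76C  [3 reads]

Access #0 PA: 0x2A76C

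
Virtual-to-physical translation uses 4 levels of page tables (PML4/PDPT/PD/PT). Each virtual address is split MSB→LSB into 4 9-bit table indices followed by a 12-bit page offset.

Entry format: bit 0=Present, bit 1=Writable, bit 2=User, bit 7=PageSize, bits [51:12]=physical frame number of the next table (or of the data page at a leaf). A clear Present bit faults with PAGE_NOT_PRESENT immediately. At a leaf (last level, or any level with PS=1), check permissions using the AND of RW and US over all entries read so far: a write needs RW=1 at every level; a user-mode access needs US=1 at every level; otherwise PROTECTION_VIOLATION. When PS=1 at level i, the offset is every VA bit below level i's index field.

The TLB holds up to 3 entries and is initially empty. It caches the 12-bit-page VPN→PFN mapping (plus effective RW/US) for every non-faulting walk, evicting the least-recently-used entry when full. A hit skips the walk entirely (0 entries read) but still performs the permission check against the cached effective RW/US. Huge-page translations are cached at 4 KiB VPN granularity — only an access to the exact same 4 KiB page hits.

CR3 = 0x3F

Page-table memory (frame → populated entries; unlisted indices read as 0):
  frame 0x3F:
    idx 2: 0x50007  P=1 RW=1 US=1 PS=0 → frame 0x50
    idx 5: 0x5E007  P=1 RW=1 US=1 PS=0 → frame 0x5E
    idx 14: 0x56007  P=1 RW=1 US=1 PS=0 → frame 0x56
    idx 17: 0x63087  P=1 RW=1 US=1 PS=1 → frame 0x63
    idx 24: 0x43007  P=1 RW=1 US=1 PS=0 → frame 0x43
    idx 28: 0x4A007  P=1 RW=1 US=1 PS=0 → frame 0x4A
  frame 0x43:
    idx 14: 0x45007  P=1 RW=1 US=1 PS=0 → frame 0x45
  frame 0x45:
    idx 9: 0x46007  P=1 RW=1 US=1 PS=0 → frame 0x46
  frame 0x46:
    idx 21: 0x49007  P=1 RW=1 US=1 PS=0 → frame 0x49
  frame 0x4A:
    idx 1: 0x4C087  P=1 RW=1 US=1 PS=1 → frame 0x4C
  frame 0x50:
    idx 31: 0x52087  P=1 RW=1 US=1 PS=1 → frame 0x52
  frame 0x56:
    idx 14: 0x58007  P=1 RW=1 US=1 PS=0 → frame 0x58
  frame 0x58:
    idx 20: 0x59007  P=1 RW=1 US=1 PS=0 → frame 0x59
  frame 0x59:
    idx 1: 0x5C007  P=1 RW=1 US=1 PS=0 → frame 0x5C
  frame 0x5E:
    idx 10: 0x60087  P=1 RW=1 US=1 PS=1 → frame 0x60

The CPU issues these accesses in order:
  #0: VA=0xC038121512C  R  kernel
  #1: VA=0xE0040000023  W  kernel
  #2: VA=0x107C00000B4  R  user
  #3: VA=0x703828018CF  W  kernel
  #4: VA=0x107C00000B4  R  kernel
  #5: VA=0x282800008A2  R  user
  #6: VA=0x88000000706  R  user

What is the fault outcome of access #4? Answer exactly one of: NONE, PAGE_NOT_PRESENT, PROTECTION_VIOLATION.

Walk each access:
#0 VA=0xC038121512C (r,kernel):
  [0] read 0x3F idx=24: raw=0x43007 flags P=1 W=1 U=1 S=0
  [1] read 0x43 idx=14: raw=0x45007 flags P=1 W=1 U=1 S=0
  [2] read 0x45 idx=9: raw=0x46007 flags P=1 W=1 U=1 S=0
  [3] read 0x46 idx=21: raw=0x49007 flags P=1 W=1 U=1 S=0
  → PA=0x4912C  (4 entries read)
#1 VA=0xE0040000023 (w,kernel):
  [0] read 0x3F idx=28: raw=0x4A007 flags P=1 W=1 U=1 S=0
  [1] read 0x4A idx=1: raw=0x4C087 flags P=1 W=1 U=1 S=1
  → PA=0x4C023 (huge @L1)  (2 entries read)
#2 VA=0x107C00000B4 (r,user):
  [0] read 0x3F idx=2: raw=0x50007 flags P=1 W=1 U=1 S=0
  [1] read 0x50 idx=31: raw=0x52087 flags P=1 W=1 U=1 S=1
  → PA=0x520B4 (huge @L1)  (2 entries read)
#3 VA=0x703828018CF (w,kernel):
  [0] read 0x3F idx=14: raw=0x56007 flags P=1 W=1 U=1 S=0
  [1] read 0x56 idx=14: raw=0x58007 flags P=1 W=1 U=1 S=0
  [2] read 0x58 idx=20: raw=0x59007 flags P=1 W=1 U=1 S=0
  [3] read 0x59 idx=1: raw=0x5C007 flags P=1 W=1 U=1 S=0
  → PA=0x5C8CF  (4 entries read)
#4 VA=0x107C00000B4 (r,kernel):
  TLB hit vpn=0x107C0000 → PA=0x520B4
#5 VA=0x282800008A2 (r,user):
  [0] read 0x3F idx=5: raw=0x5E007 flags P=1 W=1 U=1 S=0
  [1] read 0x5E idx=10: raw=0x60087 flags P=1 W=1 U=1 S=1
  → PA=0x608A2 (huge @L1)  (2 entries read)
#6 VA=0x88000000706 (r,user):
  [0] read 0x3F idx=17: raw=0x63087 flags P=1 W=1 U=1 S=1
  → PA=0x63706 (huge @L0)  (1 entries read)

Access #4 fault: NONE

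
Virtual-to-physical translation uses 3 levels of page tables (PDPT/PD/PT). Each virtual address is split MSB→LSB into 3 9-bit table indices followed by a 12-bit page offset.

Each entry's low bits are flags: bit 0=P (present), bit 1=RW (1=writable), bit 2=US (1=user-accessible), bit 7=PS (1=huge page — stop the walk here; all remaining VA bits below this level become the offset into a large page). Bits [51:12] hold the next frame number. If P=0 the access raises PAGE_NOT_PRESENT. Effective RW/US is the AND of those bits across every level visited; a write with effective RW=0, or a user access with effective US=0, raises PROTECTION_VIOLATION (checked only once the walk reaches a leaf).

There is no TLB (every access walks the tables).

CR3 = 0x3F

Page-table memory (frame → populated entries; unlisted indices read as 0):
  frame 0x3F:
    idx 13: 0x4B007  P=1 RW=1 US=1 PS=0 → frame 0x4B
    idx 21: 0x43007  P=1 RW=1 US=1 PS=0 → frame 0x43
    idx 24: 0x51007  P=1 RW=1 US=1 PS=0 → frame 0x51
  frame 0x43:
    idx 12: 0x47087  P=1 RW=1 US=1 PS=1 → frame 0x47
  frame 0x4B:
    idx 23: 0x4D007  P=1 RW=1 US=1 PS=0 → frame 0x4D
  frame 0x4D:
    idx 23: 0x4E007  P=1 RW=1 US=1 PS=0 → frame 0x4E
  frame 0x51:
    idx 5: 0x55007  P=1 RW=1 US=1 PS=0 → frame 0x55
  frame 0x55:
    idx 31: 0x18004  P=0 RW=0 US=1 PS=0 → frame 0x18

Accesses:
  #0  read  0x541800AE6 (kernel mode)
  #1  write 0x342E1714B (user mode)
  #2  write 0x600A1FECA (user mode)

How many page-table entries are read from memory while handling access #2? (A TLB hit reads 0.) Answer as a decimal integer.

Walk each access:
#0 VA=0x541800AE6 (r,kernel):
  L0 @0x3F[21] → 0x43007  P=1,RW=1,US=1,PS=0
  L1 @0x43[12] → 0x47087  P=1,RW=1,US=1,PS=1
  ⇒ phys 0x47AE6 (huge @L1)  [2 reads]
#1 VA=0x342E1714B (w,user):
  L0 @0x3F[13] → 0x4B007  P=1,RW=1,US=1,PS=0
  L1 @0x4B[23] → 0x4D007  P=1,RW=1,US=1,PS=0
  L2 @0x4D[23] → 0x4E007  P=1,RW=1,US=1,PS=0
  ⇒ phys 0x4E14B  [3 reads]
#2 VA=0x600A1FECA (w,user):
  L0 @0x3F[24] → 0x51007  P=1,RW=1,US=1,PS=0
  L1 @0x51[5] → 0x55007  P=1,RW=1,US=1,PS=0
  L2 @0x55[31] → 0x18004  P=0,RW=0,US=1,PS=0
  → PAGE_NOT_PRESENT  (3 entries read)

Entries read for #2: 3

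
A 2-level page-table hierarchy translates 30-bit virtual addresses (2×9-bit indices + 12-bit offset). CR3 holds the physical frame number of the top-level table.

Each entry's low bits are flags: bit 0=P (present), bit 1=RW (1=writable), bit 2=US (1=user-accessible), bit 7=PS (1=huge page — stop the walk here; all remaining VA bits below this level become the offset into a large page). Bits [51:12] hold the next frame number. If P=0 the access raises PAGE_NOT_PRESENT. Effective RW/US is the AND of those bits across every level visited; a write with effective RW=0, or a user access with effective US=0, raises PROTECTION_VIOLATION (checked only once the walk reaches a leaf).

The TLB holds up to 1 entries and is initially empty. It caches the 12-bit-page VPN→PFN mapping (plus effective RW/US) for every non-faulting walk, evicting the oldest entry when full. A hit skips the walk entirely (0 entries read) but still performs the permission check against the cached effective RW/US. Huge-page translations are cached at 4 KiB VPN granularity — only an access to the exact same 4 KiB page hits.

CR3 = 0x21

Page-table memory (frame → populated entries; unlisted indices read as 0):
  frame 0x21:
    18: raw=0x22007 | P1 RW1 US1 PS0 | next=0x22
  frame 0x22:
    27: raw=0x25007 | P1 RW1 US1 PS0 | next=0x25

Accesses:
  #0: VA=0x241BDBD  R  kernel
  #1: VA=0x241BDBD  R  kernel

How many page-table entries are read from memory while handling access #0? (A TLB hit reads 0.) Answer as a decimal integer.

Trace:
#0 VA=0x241BDBD (r,kernel):
  lvl0: tbl 0x21, slot 18 ⇒ 0x22007 (P1/RW1/US1/PS0)
  lvl1: tbl 0x22, slot 27 ⇒ 0x25007 (P1/RW1/US1/PS0)
  → PA=0x25DBD  (2 entries read)
#1 VA=0x241BDBD (r,kernel):
  TLB hit vpn=0x241B → PA=0x25DBD

Entries read for #0: 2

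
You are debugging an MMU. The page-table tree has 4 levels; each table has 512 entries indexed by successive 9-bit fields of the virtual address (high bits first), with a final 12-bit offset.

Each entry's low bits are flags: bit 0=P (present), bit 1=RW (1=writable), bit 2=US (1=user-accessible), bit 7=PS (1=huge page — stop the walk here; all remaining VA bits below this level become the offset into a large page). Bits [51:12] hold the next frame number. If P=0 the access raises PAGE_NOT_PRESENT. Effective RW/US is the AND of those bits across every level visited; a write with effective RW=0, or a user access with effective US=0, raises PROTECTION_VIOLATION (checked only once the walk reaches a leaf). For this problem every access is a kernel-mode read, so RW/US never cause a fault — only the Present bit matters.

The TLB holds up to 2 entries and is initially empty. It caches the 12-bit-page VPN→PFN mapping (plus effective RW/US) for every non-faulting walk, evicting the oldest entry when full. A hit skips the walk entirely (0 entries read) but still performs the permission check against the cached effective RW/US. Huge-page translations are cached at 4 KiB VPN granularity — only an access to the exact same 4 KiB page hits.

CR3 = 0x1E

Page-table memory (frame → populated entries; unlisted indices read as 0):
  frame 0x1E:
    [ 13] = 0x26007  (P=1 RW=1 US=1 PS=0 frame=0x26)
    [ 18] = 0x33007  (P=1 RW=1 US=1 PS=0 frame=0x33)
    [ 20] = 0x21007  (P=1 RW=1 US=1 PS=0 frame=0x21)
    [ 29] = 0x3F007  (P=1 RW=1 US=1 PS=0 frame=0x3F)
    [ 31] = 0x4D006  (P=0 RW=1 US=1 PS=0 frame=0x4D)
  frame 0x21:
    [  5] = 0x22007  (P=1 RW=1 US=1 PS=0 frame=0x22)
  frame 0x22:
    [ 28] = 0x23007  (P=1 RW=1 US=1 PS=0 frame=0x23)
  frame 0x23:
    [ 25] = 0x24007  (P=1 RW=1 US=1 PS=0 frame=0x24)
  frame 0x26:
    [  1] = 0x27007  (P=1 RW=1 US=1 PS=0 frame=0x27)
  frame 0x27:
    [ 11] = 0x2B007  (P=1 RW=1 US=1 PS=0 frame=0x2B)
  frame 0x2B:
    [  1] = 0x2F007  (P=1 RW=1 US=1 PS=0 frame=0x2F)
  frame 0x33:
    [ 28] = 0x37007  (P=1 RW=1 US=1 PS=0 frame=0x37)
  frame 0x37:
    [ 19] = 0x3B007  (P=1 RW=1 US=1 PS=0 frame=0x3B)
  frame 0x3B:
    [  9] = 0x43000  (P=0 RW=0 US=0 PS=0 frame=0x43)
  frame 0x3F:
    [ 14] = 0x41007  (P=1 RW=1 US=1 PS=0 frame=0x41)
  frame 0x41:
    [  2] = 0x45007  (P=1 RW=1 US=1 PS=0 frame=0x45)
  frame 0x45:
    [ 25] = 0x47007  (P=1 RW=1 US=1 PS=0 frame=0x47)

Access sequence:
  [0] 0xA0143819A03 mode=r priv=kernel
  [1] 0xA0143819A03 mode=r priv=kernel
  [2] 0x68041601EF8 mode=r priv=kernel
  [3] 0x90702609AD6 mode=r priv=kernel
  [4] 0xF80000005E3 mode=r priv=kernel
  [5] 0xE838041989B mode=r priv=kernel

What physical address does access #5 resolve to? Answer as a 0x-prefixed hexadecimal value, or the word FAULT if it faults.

Trace:
#0 VA=0xA0143819A03 (r,kernel):
  [0] read 0x1E idx=20: raw=0x21007 flags P=1 W=1 U=1 S=0
  [1] read 0x21 idx=5: raw=0x22007 flags P=1 W=1 U=1 S=0
  [2] read 0x22 idx=28: raw=0x23007 flags P=1 W=1 U=1 S=0
  [3] read 0x23 idx=25: raw=0x24007 flags P=1 W=1 U=1 S=0
  ✓ 0x24A03  — 4 lookups
#1 VA=0xA0143819A03 (r,kernel):
  TLB hit vpn=0xA0143819 → PA=0x24A03
#2 VA=0x68041601EF8 (r,kernel):
  [0] read 0x1E idx=13: raw=0x26007 flags P=1 W=1 U=1 S=0
  [1] read 0x26 idx=1: raw=0x27007 flags P=1 W=1 U=1 S=0
  [2] read 0x27 idx=11: raw=0x2B007 flags P=1 W=1 U=1 S=0
  [3] read 0x2B idx=1: raw=0x2F007 flags P=1 W=1 U=1 S=0
  ✓ 0x2FEF8  — 4 lookups
#3 VA=0x90702609AD6 (r,kernel):
  [0] read 0x1E idx=18: raw=0x33007 flags P=1 W=1 U=1 S=0
  [1] read 0x33 idx=28: raw=0x37007 flags P=1 W=1 U=1 S=0
  [2] read 0x37 idx=19: raw=0x3B007 flags P=1 W=1 U=1 S=0
  [3] read 0x3B idx=9: raw=0x43000 flags P=0 W=0 U=0 S=0
  → PAGE_NOT_PRESENT  (4 entries read)
#4 VA=0xF80000005E3 (r,kernel):
  [0] read 0x1E idx=31: raw=0x4D006 flags P=0 W=1 U=1 S=0
  → PAGE_NOT_PRESENT  (1 entries read)
#5 VA=0xE838041989B (r,kernel):
  [0] read 0x1E idx=29: raw=0x3F007 flags P=1 W=1 U=1 S=0
  [1] read 0x3F idx=14: raw=0x41007 flags P=1 W=1 U=1 S=0
  [2] read 0x41 idx=2: raw=0x45007 flags P=1 W=1 U=1 S=0
  [3] read 0x45 idx=25: raw=0x47007 flags P=1 W=1 U=1 S=0
  ✓ 0x4789B  — 4 lookups

Access #5 PA: 0x4789B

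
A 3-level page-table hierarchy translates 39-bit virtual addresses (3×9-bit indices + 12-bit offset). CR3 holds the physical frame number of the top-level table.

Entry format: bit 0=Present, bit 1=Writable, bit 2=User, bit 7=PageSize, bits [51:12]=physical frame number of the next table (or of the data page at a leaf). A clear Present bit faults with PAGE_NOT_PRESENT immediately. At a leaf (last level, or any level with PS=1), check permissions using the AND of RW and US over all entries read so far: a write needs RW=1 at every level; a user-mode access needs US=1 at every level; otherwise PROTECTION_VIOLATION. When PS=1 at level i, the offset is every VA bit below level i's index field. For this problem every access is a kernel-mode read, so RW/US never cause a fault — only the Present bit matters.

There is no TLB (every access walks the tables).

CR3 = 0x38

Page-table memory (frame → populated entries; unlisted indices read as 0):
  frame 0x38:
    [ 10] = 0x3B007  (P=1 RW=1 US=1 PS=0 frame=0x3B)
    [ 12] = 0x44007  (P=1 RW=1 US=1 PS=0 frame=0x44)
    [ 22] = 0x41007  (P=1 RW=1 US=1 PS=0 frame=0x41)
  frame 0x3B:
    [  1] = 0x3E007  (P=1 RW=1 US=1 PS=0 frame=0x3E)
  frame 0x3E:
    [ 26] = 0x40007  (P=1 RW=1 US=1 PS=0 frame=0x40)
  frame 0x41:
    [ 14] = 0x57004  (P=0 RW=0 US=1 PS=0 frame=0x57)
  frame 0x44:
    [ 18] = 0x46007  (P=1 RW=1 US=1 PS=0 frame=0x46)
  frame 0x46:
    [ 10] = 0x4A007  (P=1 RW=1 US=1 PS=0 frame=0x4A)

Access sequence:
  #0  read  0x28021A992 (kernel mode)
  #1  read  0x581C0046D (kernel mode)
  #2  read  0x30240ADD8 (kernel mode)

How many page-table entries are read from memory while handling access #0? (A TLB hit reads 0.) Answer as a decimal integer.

Trace:
#0 VA=0x28021A992 (r,kernel):
  L0 @0x38[10] → 0x3B007  P=1,RW=1,US=1,PS=0
  L1 @0x3B[1] → 0x3E007  P=1,RW=1,US=1,PS=0
  L2 @0x3E[26] → 0x40007  P=1,RW=1,US=1,PS=0
  ✓ 0x40992  — 3 lookups
#1 VA=0x581C0046D (r,kernel):
  L0 @0x38[22] → 0x41007  P=1,RW=1,US=1,PS=0
  L1 @0x41[14] → 0x57004  P=0,RW=0,US=1,PS=0
  ✗ PAGE_NOT_PRESENT  [2 reads]
#2 VA=0x30240ADD8 (r,kernel):
  L0 @0x38[12] → 0x44007  P=1,RW=1,US=1,PS=0
  L1 @0x44[18] → 0x46007  P=1,RW=1,US=1,PS=0
  L2 @0x46[10] → 0x4A007  P=1,RW=1,US=1,PS=0
  ✓ 0x4ADD8  — 3 lookups

Entries read for #0: 3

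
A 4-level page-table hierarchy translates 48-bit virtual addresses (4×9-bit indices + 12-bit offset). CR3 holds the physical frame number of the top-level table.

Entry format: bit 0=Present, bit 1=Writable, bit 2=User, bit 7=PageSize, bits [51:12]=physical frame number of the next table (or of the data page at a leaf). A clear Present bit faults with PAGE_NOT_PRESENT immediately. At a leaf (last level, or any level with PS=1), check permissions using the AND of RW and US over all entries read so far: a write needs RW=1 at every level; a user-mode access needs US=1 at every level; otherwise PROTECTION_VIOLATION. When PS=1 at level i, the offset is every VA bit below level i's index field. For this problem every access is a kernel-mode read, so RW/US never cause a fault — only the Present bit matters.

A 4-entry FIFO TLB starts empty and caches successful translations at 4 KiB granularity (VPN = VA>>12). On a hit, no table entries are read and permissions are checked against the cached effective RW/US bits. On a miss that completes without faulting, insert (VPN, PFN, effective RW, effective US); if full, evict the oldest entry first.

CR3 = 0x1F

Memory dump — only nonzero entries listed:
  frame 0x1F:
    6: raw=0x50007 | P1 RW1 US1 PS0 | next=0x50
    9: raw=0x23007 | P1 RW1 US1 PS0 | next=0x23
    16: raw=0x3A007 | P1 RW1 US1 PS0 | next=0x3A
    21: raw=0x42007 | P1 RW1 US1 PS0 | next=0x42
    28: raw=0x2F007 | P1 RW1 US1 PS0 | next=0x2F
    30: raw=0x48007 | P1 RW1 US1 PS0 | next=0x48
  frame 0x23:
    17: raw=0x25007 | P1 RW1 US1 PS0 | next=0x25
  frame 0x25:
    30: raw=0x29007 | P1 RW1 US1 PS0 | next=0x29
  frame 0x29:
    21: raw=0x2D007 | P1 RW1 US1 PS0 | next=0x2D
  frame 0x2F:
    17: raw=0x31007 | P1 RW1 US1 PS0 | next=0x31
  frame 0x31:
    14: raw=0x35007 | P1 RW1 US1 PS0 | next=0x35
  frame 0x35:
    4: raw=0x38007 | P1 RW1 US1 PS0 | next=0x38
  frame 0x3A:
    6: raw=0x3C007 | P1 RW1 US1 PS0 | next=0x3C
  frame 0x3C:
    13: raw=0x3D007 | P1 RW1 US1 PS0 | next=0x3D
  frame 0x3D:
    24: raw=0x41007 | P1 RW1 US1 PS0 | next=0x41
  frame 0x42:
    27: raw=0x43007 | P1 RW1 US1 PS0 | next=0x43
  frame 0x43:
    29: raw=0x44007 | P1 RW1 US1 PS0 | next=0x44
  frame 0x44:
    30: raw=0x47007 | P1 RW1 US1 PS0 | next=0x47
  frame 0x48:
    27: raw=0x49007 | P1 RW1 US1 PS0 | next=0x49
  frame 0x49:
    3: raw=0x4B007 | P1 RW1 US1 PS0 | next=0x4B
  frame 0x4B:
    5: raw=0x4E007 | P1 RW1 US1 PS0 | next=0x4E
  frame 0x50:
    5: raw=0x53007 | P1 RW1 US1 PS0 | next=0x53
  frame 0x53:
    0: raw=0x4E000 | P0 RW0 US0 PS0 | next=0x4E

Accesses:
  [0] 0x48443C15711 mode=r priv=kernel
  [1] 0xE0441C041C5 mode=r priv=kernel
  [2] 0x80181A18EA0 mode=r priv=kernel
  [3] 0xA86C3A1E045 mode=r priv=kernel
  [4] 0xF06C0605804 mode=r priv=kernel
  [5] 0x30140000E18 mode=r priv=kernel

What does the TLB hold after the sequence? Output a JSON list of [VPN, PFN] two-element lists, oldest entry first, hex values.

Per-access translation:
#0 VA=0x48443C15711 (r,kernel):
  lvl0: tbl 0x1F, slot 9 ⇒ 0x23007 (P1/RW1/US1/PS0)
  lvl1: tbl 0x23, slot 17 ⇒ 0x25007 (P1/RW1/US1/PS0)
  lvl2: tbl 0x25, slot 30 ⇒ 0x29007 (P1/RW1/US1/PS0)
  lvl3: tbl 0x29, slot 21 ⇒ 0x2D007 (P1/RW1/US1/PS0)
  → PA=0x2D711  (4 entries read)
#1 VA=0xE0441C041C5 (r,kernel):
  lvl0: tbl 0x1F, slot 28 ⇒ 0x2F007 (P1/RW1/US1/PS0)
  lvl1: tbl 0x2F, slot 17 ⇒ 0x31007 (P1/RW1/US1/PS0)
  lvl2: tbl 0x31, slot 14 ⇒ 0x35007 (P1/RW1/US1/PS0)
  lvl3: tbl 0x35, slot 4 ⇒ 0x38007 (P1/RW1/US1/PS0)
  → PA=0x381C5  (4 entries read)
#2 VA=0x80181A18EA0 (r,kernel):
  lvl0: tbl 0x1F, slot 16 ⇒ 0x3A007 (P1/RW1/US1/PS0)
  lvl1: tbl 0x3A, slot 6 ⇒ 0x3C007 (P1/RW1/US1/PS0)
  lvl2: tbl 0x3C, slot 13 ⇒ 0x3D007 (P1/RW1/US1/PS0)
  lvl3: tbl 0x3D, slot 24 ⇒ 0x41007 (P1/RW1/US1/PS0)
  → PA=0x41EA0  (4 entries read)
#3 VA=0xA86C3A1E045 (r,kernel):
  lvl0: tbl 0x1F, slot 21 ⇒ 0x42007 (P1/RW1/US1/PS0)
  lvl1: tbl 0x42, slot 27 ⇒ 0x43007 (P1/RW1/US1/PS0)
  lvl2: tbl 0x43, slot 29 ⇒ 0x44007 (P1/RW1/US1/PS0)
  lvl3: tbl 0x44, slot 30 ⇒ 0x47007 (P1/RW1/US1/PS0)
  → PA=0x47045  (4 entries read)
#4 VA=0xF06C0605804 (r,kernel):
  lvl0: tbl 0x1F, slot 30 ⇒ 0x48007 (P1/RW1/US1/PS0)
  lvl1: tbl 0x48, slot 27 ⇒ 0x49007 (P1/RW1/US1/PS0)
  lvl2: tbl 0x49, slot 3 ⇒ 0x4B007 (P1/RW1/US1/PS0)
  lvl3: tbl 0x4B, slot 5 ⇒ 0x4E007 (P1/RW1/US1/PS0)
  → PA=0x4E804  (4 entries read)
#5 VA=0x30140000E18 (r,kernel):
  lvl0: tbl 0x1F, slot 6 ⇒ 0x50007 (P1/RW1/US1/PS0)
  lvl1: tbl 0x50, slot 5 ⇒ 0x53007 (P1/RW1/US1/PS0)
  lvl2: tbl 0x53, slot 0 ⇒ 0x4E000 (P0/RW0/US0/PS0)
  ⇒ fault: PAGE_NOT_PRESENT  — 3 lookups

TLB: [["0xE0441C04", "0x38"], ["0x80181A18", "0x41"], ["0xA86C3A1E", "0x47"], ["0xF06C0605", "0x4E"]]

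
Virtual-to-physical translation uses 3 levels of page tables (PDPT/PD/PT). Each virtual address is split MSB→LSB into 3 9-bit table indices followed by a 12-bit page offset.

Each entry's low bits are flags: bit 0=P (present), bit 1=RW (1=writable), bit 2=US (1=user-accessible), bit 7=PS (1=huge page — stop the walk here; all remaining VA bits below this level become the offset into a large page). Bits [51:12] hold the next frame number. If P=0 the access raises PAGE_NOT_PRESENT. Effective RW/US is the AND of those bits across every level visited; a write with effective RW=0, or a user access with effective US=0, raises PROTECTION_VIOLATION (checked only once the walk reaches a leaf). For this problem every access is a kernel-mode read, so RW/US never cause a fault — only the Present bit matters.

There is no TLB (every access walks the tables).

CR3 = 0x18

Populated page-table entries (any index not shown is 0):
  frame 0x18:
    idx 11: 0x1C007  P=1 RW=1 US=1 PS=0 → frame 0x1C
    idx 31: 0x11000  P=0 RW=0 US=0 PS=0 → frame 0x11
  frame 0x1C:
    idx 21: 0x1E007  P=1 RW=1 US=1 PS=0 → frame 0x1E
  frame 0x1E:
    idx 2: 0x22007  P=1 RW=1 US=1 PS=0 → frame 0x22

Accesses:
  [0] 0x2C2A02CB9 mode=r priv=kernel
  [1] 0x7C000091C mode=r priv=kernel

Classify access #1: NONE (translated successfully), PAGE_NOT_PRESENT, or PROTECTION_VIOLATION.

Walk each access:
#0 VA=0x2C2A02CB9 (r,kernel):
  [0] read 0x18 idx=11: raw=0x1C007 flags P=1 W=1 U=1 S=0
  [1] read 0x1C idx=21: raw=0x1E007 flags P=1 W=1 U=1 S=0
  [2] read 0x1E idx=2: raw=0x22007 flags P=1 W=1 U=1 S=0
  ⇒ phys 0x22CB9  [3 reads]
#1 VA=0x7C000091C (r,kernel):
  [0] read 0x18 idx=31: raw=0x11000 flags P=0 W=0 U=0 S=0
  ⇒ fault: PAGE_NOT_PRESENT  — 1 lookups

Access #1 fault: PAGE_NOT_PRESENT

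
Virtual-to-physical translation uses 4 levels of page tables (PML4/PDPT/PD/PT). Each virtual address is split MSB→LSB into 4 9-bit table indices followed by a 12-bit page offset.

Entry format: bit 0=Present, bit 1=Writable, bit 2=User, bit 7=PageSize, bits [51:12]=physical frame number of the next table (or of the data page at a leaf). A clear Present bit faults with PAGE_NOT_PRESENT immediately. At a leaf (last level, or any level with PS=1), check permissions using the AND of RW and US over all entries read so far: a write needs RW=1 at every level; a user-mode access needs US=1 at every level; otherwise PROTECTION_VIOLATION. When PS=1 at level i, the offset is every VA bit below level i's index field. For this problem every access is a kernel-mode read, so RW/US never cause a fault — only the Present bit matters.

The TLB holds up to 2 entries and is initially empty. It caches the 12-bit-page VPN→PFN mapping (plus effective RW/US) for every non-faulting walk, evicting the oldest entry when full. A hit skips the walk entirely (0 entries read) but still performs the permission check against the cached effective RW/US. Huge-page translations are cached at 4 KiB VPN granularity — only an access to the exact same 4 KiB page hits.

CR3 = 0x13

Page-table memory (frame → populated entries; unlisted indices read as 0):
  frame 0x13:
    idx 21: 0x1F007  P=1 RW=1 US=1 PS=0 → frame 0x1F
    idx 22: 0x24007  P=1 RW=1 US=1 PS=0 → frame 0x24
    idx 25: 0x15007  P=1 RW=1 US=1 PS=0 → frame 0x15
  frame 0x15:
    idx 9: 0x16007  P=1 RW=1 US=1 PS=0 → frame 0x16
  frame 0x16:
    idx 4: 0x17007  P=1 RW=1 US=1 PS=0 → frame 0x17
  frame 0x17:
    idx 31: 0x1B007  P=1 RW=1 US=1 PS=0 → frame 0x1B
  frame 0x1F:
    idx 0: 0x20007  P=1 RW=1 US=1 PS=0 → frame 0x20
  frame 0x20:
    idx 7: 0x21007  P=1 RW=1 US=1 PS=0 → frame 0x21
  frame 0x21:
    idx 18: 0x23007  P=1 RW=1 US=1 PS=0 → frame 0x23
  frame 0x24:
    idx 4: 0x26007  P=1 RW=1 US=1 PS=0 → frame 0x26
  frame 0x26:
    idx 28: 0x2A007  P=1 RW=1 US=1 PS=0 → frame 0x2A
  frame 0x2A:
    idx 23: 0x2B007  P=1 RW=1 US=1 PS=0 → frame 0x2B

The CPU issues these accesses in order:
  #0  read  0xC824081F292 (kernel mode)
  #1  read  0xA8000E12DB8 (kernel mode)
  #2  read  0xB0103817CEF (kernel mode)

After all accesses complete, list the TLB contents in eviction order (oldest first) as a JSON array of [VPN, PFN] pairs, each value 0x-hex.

Walk each access:
#0 VA=0xC824081F292 (r,kernel):
  L0 @0x13[25] → 0x15007  P=1,RW=1,US=1,PS=0
  L1 @0x15[9] → 0x16007  P=1,RW=1,US=1,PS=0
  L2 @0x16[4] → 0x17007  P=1,RW=1,US=1,PS=0
  L3 @0x17[31] → 0x1B007  P=1,RW=1,US=1,PS=0
  ✓ 0x1B292  — 4 lookups
#1 VA=0xA8000E12DB8 (r,kernel):
  L0 @0x13[21] → 0x1F007  P=1,RW=1,US=1,PS=0
  L1 @0x1F[0] → 0x20007  P=1,RW=1,US=1,PS=0
  L2 @0x20[7] → 0x21007  P=1,RW=1,US=1,PS=0
  L3 @0x21[18] → 0x23007  P=1,RW=1,US=1,PS=0
  ✓ 0x23DB8  — 4 lookups
#2 VA=0xB0103817CEF (r,kernel):
  L0 @0x13[22] → 0x24007  P=1,RW=1,US=1,PS=0
  L1 @0x24[4] → 0x26007  P=1,RW=1,US=1,PS=0
  L2 @0x26[28] → 0x2A007  P=1,RW=1,US=1,PS=0
  L3 @0x2A[23] → 0x2B007  P=1,RW=1,US=1,PS=0
  ✓ 0x2BCEF  — 4 lookups

TLB: [["0xA8000E12", "0x23"], ["0xB0103817", "0x2B"]]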